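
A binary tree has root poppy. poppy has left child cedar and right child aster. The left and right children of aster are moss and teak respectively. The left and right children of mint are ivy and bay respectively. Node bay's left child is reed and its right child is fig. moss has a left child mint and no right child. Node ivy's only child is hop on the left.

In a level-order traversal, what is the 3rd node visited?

Level-order visits nodes level by level from the root, left to right within each level.
Level 0: poppy
Level 1: cedar, aster
Level 2: moss, teak
Level 3: mint
Level 4: ivy, bay
Level 5: hop, reed, fig
Full level-order sequence: poppy, cedar, aster, moss, teak, mint, ivy, bay, hop, reed, fig.

aster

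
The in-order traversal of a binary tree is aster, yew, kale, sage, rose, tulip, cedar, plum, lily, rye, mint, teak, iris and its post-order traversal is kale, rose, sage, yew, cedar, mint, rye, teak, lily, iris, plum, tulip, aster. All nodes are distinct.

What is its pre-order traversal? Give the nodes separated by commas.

aster, tulip, yew, sage, kale, rose, plum, cedar, iris, lily, teak, rye, mint

The last element of post-order is the root; it splits in-order into left and right subtrees.
Root aster: left subtree has 0 nodes { }, right has 12 {yew, kale, sage, rose, tulip, cedar, plum, lily, rye, mint, teak, iris}.
  Root tulip: left subtree has 4 nodes {yew, kale, sage, rose}, right has 7 {cedar, plum, lily, rye, mint, teak, iris}.
    Root yew: left subtree has 0 nodes { }, right has 3 {kale, sage, rose}.
      Root sage: left subtree has 1 node {kale}, right has 1 {rose}.
    Root plum: left subtree has 1 node {cedar}, right has 5 {lily, rye, mint, teak, iris}.
      Root iris: left subtree has 4 nodes {lily, rye, mint, teak}, right has 0 { }.
        Root lily: left subtree has 0 nodes { }, right has 3 {rye, mint, teak}.
          Root teak: left subtree has 2 nodes {rye, mint}, right has 0 { }.
            Root rye: left subtree has 0 nodes { }, right has 1 {mint}.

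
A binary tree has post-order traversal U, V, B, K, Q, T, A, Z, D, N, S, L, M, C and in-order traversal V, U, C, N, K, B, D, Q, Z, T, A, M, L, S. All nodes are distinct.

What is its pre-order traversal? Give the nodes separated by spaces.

The last element of post-order is the root; it splits in-order into left and right subtrees.
Root C: left subtree has 2 nodes {V, U}, right has 11 {N, K, B, D, Q, Z, T, A, M, L, S}.
  Root V: left subtree has 0 nodes { }, right has 1 {U}.
  Root M: left subtree has 8 nodes {N, K, B, D, Q, Z, T, A}, right has 2 {L, S}.
    Root N: left subtree has 0 nodes { }, right has 7 {K, B, D, Q, Z, T, A}.
      Root D: left subtree has 2 nodes {K, B}, right has 4 {Q, Z, T, A}.
        Root K: left subtree has 0 nodes { }, right has 1 {B}.
        Root Z: left subtree has 1 node {Q}, right has 2 {T, A}.
          Root A: left subtree has 1 node {T}, right has 0 { }.
    Root L: left subtree has 0 nodes { }, right has 1 {S}.

C V U M N D K B Z Q A T L S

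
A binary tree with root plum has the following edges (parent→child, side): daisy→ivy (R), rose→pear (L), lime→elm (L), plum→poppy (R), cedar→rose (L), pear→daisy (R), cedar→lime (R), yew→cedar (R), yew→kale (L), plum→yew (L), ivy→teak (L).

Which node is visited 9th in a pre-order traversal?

teak

Pre-order visits the node, then its left subtree, then its right subtree.
Visit plum.
At plum: go left to yew.
  Visit yew.
  At yew: go left to kale.
    kale is a leaf — visit kale.
  At yew: go right to cedar.
    Visit cedar.
    At cedar: go left to rose.
      Visit rose.
      At rose: go left to pear.
        Visit pear.
        At pear: no left child.
        At pear: go right to daisy.
          Visit daisy.
          At daisy: no left child.
          At daisy: go right to ivy.
            Visit ivy.
            At ivy: go left to teak.
              teak is a leaf — visit teak.
            At ivy: no right child.
      At rose: no right child.
    At cedar: go right to lime.
      Visit lime.
      At lime: go left to elm.
        elm is a leaf — visit elm.
      At lime: no right child.
At plum: go right to poppy.
  poppy is a leaf — visit poppy.
Full pre-order sequence: plum, yew, kale, cedar, rose, pear, daisy, ivy, teak, lime, elm, poppy.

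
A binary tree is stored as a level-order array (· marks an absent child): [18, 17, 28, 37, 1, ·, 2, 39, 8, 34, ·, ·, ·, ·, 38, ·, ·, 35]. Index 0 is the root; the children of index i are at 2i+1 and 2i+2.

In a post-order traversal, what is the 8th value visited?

Post-order visits the left subtree, then the right subtree, then the node.
At 18: go left to 17.
  At 17: go left to 37.
    At 37: go left to 39.
      39 is a leaf — visit 39.
    At 37: go right to 8.
      At 8: go left to 35.
        35 is a leaf — visit 35.
      At 8: no right child.
      Visit 8.
    Visit 37.
  At 17: go right to 1.
    At 1: go left to 34.
      34 is a leaf — visit 34.
    At 1: no right child.
    Visit 1.
  Visit 17.
At 18: go right to 28.
  At 28: no left child.
  At 28: go right to 2.
    At 2: no left child.
    At 2: go right to 38.
      38 is a leaf — visit 38.
    Visit 2.
  Visit 28.
Visit 18.
Full post-order sequence: 39, 35, 8, 37, 34, 1, 17, 38, 2, 28, 18.

38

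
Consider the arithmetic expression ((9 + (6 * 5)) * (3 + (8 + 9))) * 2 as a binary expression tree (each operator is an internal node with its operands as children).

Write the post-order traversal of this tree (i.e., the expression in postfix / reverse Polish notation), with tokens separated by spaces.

Post-order on an expression tree gives postfix notation: for each operator, emit left operand, right operand, then the operator.

9 6 5 * + 3 8 9 + + * 2 *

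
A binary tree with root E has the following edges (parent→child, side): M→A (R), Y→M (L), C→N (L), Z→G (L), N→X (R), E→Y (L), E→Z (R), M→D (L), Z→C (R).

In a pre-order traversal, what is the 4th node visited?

D

Pre-order visits the node, then its left subtree, then its right subtree.
Visit E.
At E: go left to Y.
  Visit Y.
  At Y: go left to M.
    Visit M.
    At M: go left to D.
      D is a leaf — visit D.
    At M: go right to A.
      A is a leaf — visit A.
  At Y: no right child.
At E: go right to Z.
  Visit Z.
  At Z: go left to G.
    G is a leaf — visit G.
  At Z: go right to C.
    Visit C.
    At C: go left to N.
      Visit N.
      At N: no left child.
      At N: go right to X.
        X is a leaf — visit X.
    At C: no right child.
Full pre-order sequence: E, Y, M, D, A, Z, G, C, N, X.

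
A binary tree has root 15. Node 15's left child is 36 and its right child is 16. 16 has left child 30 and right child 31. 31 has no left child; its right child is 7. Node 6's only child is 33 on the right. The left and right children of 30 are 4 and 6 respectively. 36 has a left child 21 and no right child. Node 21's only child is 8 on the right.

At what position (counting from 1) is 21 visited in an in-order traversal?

1

In-order visits the left subtree, then the node, then the right subtree.
At 15: go left to 36.
  At 36: go left to 21.
    At 21: no left child.
    Visit 21.
    At 21: go right to 8.
      8 is a leaf — visit 8.
  Visit 36.
  At 36: no right child.
Visit 15.
At 15: go right to 16.
  At 16: go left to 30.
    At 30: go left to 4.
      4 is a leaf — visit 4.
    Visit 30.
    At 30: go right to 6.
      At 6: no left child.
      Visit 6.
      At 6: go right to 33.
        33 is a leaf — visit 33.
  Visit 16.
  At 16: go right to 31.
    At 31: no left child.
    Visit 31.
    At 31: go right to 7.
      7 is a leaf — visit 7.
Full in-order sequence: 21, 8, 36, 15, 4, 30, 6, 33, 16, 31, 7.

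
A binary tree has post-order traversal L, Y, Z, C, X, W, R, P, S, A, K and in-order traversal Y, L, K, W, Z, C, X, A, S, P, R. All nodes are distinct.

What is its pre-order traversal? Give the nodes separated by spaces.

The last element of post-order is the root; it splits in-order into left and right subtrees.
Root K: left subtree has 2 nodes {Y, L}, right has 8 {W, Z, C, X, A, S, P, R}.
  Root Y: left subtree has 0 nodes { }, right has 1 {L}.
  Root A: left subtree has 4 nodes {W, Z, C, X}, right has 3 {S, P, R}.
    Root W: left subtree has 0 nodes { }, right has 3 {Z, C, X}.
      Root X: left subtree has 2 nodes {Z, C}, right has 0 { }.
        Root C: left subtree has 1 node {Z}, right has 0 { }.
    Root S: left subtree has 0 nodes { }, right has 2 {P, R}.
      Root P: left subtree has 0 nodes { }, right has 1 {R}.

K Y L A W X C Z S P R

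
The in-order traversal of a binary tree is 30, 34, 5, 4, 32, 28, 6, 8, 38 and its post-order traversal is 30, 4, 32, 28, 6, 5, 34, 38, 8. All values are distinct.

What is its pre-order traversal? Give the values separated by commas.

The last element of post-order is the root; it splits in-order into left and right subtrees.
Root 8: left subtree has 7 nodes {30, 34, 5, 4, 32, 28, 6}, right has 1 {38}.
  Root 34: left subtree has 1 node {30}, right has 5 {5, 4, 32, 28, 6}.
    Root 5: left subtree has 0 nodes { }, right has 4 {4, 32, 28, 6}.
      Root 6: left subtree has 3 nodes {4, 32, 28}, right has 0 { }.
        Root 28: left subtree has 2 nodes {4, 32}, right has 0 { }.
          Root 32: left subtree has 1 node {4}, right has 0 { }.

8, 34, 30, 5, 6, 28, 32, 4, 38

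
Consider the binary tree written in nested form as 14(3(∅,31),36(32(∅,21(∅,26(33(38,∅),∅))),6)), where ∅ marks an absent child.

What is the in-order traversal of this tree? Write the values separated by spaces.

In-order visits the left subtree, then the node, then the right subtree.
At 14: go left to 3.
  At 3: no left child.
  Visit 3.
  At 3: go right to 31.
    31 is a leaf — visit 31.
Visit 14.
At 14: go right to 36.
  At 36: go left to 32.
    At 32: no left child.
    Visit 32.
    At 32: go right to 21.
      At 21: no left child.
      Visit 21.
      At 21: go right to 26.
        At 26: go left to 33.
          At 33: go left to 38.
            38 is a leaf — visit 38.
          Visit 33.
          At 33: no right child.
        Visit 26.
        At 26: no right child.
  Visit 36.
  At 36: go right to 6.
    6 is a leaf — visit 6.

3 31 14 32 21 38 33 26 36 6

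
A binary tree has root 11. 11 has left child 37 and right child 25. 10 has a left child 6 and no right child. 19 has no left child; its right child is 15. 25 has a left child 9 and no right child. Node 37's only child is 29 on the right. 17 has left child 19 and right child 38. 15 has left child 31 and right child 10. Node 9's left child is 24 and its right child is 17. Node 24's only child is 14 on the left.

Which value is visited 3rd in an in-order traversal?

In-order visits the left subtree, then the node, then the right subtree.
At 11: go left to 37.
  At 37: no left child.
  Visit 37.
  At 37: go right to 29.
    29 is a leaf — visit 29.
Visit 11.
At 11: go right to 25.
  At 25: go left to 9.
    At 9: go left to 24.
      At 24: go left to 14.
        14 is a leaf — visit 14.
      Visit 24.
      At 24: no right child.
    Visit 9.
    At 9: go right to 17.
      At 17: go left to 19.
        At 19: no left child.
        Visit 19.
        At 19: go right to 15.
          At 15: go left to 31.
            31 is a leaf — visit 31.
          Visit 15.
          At 15: go right to 10.
            At 10: go left to 6.
              6 is a leaf — visit 6.
            Visit 10.
            At 10: no right child.
      Visit 17.
      At 17: go right to 38.
        38 is a leaf — visit 38.
  Visit 25.
  At 25: no right child.
Full in-order sequence: 37, 29, 11, 14, 24, 9, 19, 31, 15, 6, 10, 17, 38, 25.

11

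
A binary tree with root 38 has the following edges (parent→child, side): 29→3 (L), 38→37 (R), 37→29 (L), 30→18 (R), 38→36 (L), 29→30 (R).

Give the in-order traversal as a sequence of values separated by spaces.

36 38 3 29 30 18 37

In-order visits the left subtree, then the node, then the right subtree.
At 38: go left to 36.
  36 is a leaf — visit 36.
Visit 38.
At 38: go right to 37.
  At 37: go left to 29.
    At 29: go left to 3.
      3 is a leaf — visit 3.
    Visit 29.
    At 29: go right to 30.
      At 30: no left child.
      Visit 30.
      At 30: go right to 18.
        18 is a leaf — visit 18.
  Visit 37.
  At 37: no right child.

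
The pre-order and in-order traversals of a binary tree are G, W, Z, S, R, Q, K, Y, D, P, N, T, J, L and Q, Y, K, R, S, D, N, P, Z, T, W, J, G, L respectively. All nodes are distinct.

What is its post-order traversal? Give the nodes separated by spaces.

Y K Q R N P D S T Z J W L G

The first element of pre-order is the root; it splits in-order into left and right subtrees.
Root G: left subtree has 12 nodes {Q, Y, K, R, S, D, N, P, Z, T, W, J}, right has 1 {L}.
  Root W: left subtree has 10 nodes {Q, Y, K, R, S, D, N, P, Z, T}, right has 1 {J}.
    Root Z: left subtree has 8 nodes {Q, Y, K, R, S, D, N, P}, right has 1 {T}.
      Root S: left subtree has 4 nodes {Q, Y, K, R}, right has 3 {D, N, P}.
        Root R: left subtree has 3 nodes {Q, Y, K}, right has 0 { }.
          Root Q: left subtree has 0 nodes { }, right has 2 {Y, K}.
            Root K: left subtree has 1 node {Y}, right has 0 { }.
        Root D: left subtree has 0 nodes { }, right has 2 {N, P}.
          Root P: left subtree has 1 node {N}, right has 0 { }.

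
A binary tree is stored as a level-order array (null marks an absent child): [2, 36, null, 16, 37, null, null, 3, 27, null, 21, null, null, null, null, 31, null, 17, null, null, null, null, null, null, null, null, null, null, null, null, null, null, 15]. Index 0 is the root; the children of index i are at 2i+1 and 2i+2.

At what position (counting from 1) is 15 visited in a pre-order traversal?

Pre-order visits the node, then its left subtree, then its right subtree.
Visit 2.
At 2: go left to 36.
  Visit 36.
  At 36: go left to 16.
    Visit 16.
    At 16: go left to 3.
      Visit 3.
      At 3: go left to 31.
        Visit 31.
        At 31: no left child.
        At 31: go right to 15.
          15 is a leaf — visit 15.
      At 3: no right child.
    At 16: go right to 27.
      Visit 27.
      At 27: go left to 17.
        17 is a leaf — visit 17.
      At 27: no right child.
  At 36: go right to 37.
    Visit 37.
    At 37: no left child.
    At 37: go right to 21.
      21 is a leaf — visit 21.
At 2: no right child.
Full pre-order sequence: 2, 36, 16, 3, 31, 15, 27, 17, 37, 21.

6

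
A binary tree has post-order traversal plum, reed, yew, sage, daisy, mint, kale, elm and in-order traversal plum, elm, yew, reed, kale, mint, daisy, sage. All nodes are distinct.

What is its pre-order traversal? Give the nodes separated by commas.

elm, plum, kale, yew, reed, mint, daisy, sage

The last element of post-order is the root; it splits in-order into left and right subtrees.
Root elm: left subtree has 1 node {plum}, right has 6 {yew, reed, kale, mint, daisy, sage}.
  Root kale: left subtree has 2 nodes {yew, reed}, right has 3 {mint, daisy, sage}.
    Root yew: left subtree has 0 nodes { }, right has 1 {reed}.
    Root mint: left subtree has 0 nodes { }, right has 2 {daisy, sage}.
      Root daisy: left subtree has 0 nodes { }, right has 1 {sage}.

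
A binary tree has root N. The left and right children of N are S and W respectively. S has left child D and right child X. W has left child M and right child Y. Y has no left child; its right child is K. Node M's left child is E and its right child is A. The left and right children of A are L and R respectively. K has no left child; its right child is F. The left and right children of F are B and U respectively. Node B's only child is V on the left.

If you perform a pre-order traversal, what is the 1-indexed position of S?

Pre-order visits the node, then its left subtree, then its right subtree.
Visit N.
At N: go left to S.
  Visit S.
  At S: go left to D.
    D is a leaf — visit D.
  At S: go right to X.
    X is a leaf — visit X.
At N: go right to W.
  Visit W.
  At W: go left to M.
    Visit M.
    At M: go left to E.
      E is a leaf — visit E.
    At M: go right to A.
      Visit A.
      At A: go left to L.
        L is a leaf — visit L.
      At A: go right to R.
        R is a leaf — visit R.
  At W: go right to Y.
    Visit Y.
    At Y: no left child.
    At Y: go right to K.
      Visit K.
      At K: no left child.
      At K: go right to F.
        Visit F.
        At F: go left to B.
          Visit B.
          At B: go left to V.
            V is a leaf — visit V.
          At B: no right child.
        At F: go right to U.
          U is a leaf — visit U.
Full pre-order sequence: N, S, D, X, W, M, E, A, L, R, Y, K, F, B, V, U.

2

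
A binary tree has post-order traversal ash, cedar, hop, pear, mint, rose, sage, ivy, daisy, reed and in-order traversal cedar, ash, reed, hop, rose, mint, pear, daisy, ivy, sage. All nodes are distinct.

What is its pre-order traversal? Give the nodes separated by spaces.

The last element of post-order is the root; it splits in-order into left and right subtrees.
Root reed: left subtree has 2 nodes {cedar, ash}, right has 7 {hop, rose, mint, pear, daisy, ivy, sage}.
  Root cedar: left subtree has 0 nodes { }, right has 1 {ash}.
  Root daisy: left subtree has 4 nodes {hop, rose, mint, pear}, right has 2 {ivy, sage}.
    Root rose: left subtree has 1 node {hop}, right has 2 {mint, pear}.
      Root mint: left subtree has 0 nodes { }, right has 1 {pear}.
    Root ivy: left subtree has 0 nodes { }, right has 1 {sage}.

reed cedar ash daisy rose hop mint pear ivy sage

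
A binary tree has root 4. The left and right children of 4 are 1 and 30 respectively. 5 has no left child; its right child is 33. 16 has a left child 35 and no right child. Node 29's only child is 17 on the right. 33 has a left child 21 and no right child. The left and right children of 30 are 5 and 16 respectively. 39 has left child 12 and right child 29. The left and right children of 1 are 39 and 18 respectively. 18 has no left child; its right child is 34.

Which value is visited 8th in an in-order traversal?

In-order visits the left subtree, then the node, then the right subtree.
At 4: go left to 1.
  At 1: go left to 39.
    At 39: go left to 12.
      12 is a leaf — visit 12.
    Visit 39.
    At 39: go right to 29.
      At 29: no left child.
      Visit 29.
      At 29: go right to 17.
        17 is a leaf — visit 17.
  Visit 1.
  At 1: go right to 18.
    At 18: no left child.
    Visit 18.
    At 18: go right to 34.
      34 is a leaf — visit 34.
Visit 4.
At 4: go right to 30.
  At 30: go left to 5.
    At 5: no left child.
    Visit 5.
    At 5: go right to 33.
      At 33: go left to 21.
        21 is a leaf — visit 21.
      Visit 33.
      At 33: no right child.
  Visit 30.
  At 30: go right to 16.
    At 16: go left to 35.
      35 is a leaf — visit 35.
    Visit 16.
    At 16: no right child.
Full in-order sequence: 12, 39, 29, 17, 1, 18, 34, 4, 5, 21, 33, 30, 35, 16.

4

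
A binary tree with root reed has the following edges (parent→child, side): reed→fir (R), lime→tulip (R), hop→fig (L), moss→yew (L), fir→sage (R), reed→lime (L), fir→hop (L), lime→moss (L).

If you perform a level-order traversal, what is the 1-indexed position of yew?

Level-order visits nodes level by level from the root, left to right within each level.
Level 0: reed
Level 1: lime, fir
Level 2: moss, tulip, hop, sage
Level 3: yew, fig
Full level-order sequence: reed, lime, fir, moss, tulip, hop, sage, yew, fig.

8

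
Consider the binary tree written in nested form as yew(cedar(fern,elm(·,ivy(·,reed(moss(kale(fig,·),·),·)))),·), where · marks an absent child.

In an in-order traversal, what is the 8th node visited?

In-order visits the left subtree, then the node, then the right subtree.
At yew: go left to cedar.
  At cedar: go left to fern.
    fern is a leaf — visit fern.
  Visit cedar.
  At cedar: go right to elm.
    At elm: no left child.
    Visit elm.
    At elm: go right to ivy.
      At ivy: no left child.
      Visit ivy.
      At ivy: go right to reed.
        At reed: go left to moss.
          At moss: go left to kale.
            At kale: go left to fig.
              fig is a leaf — visit fig.
            Visit kale.
            At kale: no right child.
          Visit moss.
          At moss: no right child.
        Visit reed.
        At reed: no right child.
Visit yew.
At yew: no right child.
Full in-order sequence: fern, cedar, elm, ivy, fig, kale, moss, reed, yew.

reed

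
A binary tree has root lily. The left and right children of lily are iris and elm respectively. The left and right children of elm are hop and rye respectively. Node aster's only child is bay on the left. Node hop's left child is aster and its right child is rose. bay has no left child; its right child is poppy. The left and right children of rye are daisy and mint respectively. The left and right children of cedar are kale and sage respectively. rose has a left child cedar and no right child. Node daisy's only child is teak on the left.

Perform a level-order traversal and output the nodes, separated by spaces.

Level-order visits nodes level by level from the root, left to right within each level.
Level 0: lily
Level 1: iris, elm
Level 2: hop, rye
Level 3: aster, rose, daisy, mint
Level 4: bay, cedar, teak
Level 5: poppy, kale, sage

lily iris elm hop rye aster rose daisy mint bay cedar teak poppy kale sage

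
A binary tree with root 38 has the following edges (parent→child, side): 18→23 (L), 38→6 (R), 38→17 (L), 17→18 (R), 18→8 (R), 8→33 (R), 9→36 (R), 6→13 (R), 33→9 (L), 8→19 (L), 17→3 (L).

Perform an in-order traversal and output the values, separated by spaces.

In-order visits the left subtree, then the node, then the right subtree.
At 38: go left to 17.
  At 17: go left to 3.
    3 is a leaf — visit 3.
  Visit 17.
  At 17: go right to 18.
    At 18: go left to 23.
      23 is a leaf — visit 23.
    Visit 18.
    At 18: go right to 8.
      At 8: go left to 19.
        19 is a leaf — visit 19.
      Visit 8.
      At 8: go right to 33.
        At 33: go left to 9.
          At 9: no left child.
          Visit 9.
          At 9: go right to 36.
            36 is a leaf — visit 36.
        Visit 33.
        At 33: no right child.
Visit 38.
At 38: go right to 6.
  At 6: no left child.
  Visit 6.
  At 6: go right to 13.
    13 is a leaf — visit 13.

3 17 23 18 19 8 9 36 33 38 6 13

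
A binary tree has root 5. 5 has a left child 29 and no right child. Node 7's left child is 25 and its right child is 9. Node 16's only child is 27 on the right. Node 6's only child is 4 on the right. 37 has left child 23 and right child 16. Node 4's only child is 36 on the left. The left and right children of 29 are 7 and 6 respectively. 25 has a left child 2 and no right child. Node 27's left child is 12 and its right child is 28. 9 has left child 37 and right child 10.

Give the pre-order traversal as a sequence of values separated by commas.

5, 29, 7, 25, 2, 9, 37, 23, 16, 27, 12, 28, 10, 6, 4, 36

Pre-order visits the node, then its left subtree, then its right subtree.
Visit 5.
At 5: go left to 29.
  Visit 29.
  At 29: go left to 7.
    Visit 7.
    At 7: go left to 25.
      Visit 25.
      At 25: go left to 2.
        2 is a leaf — visit 2.
      At 25: no right child.
    At 7: go right to 9.
      Visit 9.
      At 9: go left to 37.
        Visit 37.
        At 37: go left to 23.
          23 is a leaf — visit 23.
        At 37: go right to 16.
          Visit 16.
          At 16: no left child.
          At 16: go right to 27.
            Visit 27.
            At 27: go left to 12.
              12 is a leaf — visit 12.
            At 27: go right to 28.
              28 is a leaf — visit 28.
      At 9: go right to 10.
        10 is a leaf — visit 10.
  At 29: go right to 6.
    Visit 6.
    At 6: no left child.
    At 6: go right to 4.
      Visit 4.
      At 4: go left to 36.
        36 is a leaf — visit 36.
      At 4: no right child.
At 5: no right child.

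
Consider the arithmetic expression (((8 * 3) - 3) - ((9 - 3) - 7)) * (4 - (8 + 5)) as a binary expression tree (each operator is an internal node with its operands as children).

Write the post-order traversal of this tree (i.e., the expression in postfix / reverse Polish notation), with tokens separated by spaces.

Post-order on an expression tree gives postfix notation: for each operator, emit left operand, right operand, then the operator.

8 3 * 3 - 9 3 - 7 - - 4 8 5 + - *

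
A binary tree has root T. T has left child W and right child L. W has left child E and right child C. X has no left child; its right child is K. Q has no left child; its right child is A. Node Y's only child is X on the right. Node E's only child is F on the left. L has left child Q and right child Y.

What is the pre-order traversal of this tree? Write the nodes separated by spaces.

T W E F C L Q A Y X K

Pre-order visits the node, then its left subtree, then its right subtree.
Visit T.
At T: go left to W.
  Visit W.
  At W: go left to E.
    Visit E.
    At E: go left to F.
      F is a leaf — visit F.
    At E: no right child.
  At W: go right to C.
    C is a leaf — visit C.
At T: go right to L.
  Visit L.
  At L: go left to Q.
    Visit Q.
    At Q: no left child.
    At Q: go right to A.
      A is a leaf — visit A.
  At L: go right to Y.
    Visit Y.
    At Y: no left child.
    At Y: go right to X.
      Visit X.
      At X: no left child.
      At X: go right to K.
        K is a leaf — visit K.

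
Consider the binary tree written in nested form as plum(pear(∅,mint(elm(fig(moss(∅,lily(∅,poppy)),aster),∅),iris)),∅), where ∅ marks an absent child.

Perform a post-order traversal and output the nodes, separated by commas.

Post-order visits the left subtree, then the right subtree, then the node.
At plum: go left to pear.
  At pear: no left child.
  At pear: go right to mint.
    At mint: go left to elm.
      At elm: go left to fig.
        At fig: go left to moss.
          At moss: no left child.
          At moss: go right to lily.
            At lily: no left child.
            At lily: go right to poppy.
              poppy is a leaf — visit poppy.
            Visit lily.
          Visit moss.
        At fig: go right to aster.
          aster is a leaf — visit aster.
        Visit fig.
      At elm: no right child.
      Visit elm.
    At mint: go right to iris.
      iris is a leaf — visit iris.
    Visit mint.
  Visit pear.
At plum: no right child.
Visit plum.

poppy, lily, moss, aster, fig, elm, iris, mint, pear, plum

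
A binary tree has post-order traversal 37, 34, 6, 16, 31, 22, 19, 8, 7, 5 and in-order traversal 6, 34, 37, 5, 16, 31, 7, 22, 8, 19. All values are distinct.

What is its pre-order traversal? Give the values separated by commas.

5, 6, 34, 37, 7, 31, 16, 8, 22, 19

The last element of post-order is the root; it splits in-order into left and right subtrees.
Root 5: left subtree has 3 nodes {6, 34, 37}, right has 6 {16, 31, 7, 22, 8, 19}.
  Root 6: left subtree has 0 nodes { }, right has 2 {34, 37}.
    Root 34: left subtree has 0 nodes { }, right has 1 {37}.
  Root 7: left subtree has 2 nodes {16, 31}, right has 3 {22, 8, 19}.
    Root 31: left subtree has 1 node {16}, right has 0 { }.
    Root 8: left subtree has 1 node {22}, right has 1 {19}.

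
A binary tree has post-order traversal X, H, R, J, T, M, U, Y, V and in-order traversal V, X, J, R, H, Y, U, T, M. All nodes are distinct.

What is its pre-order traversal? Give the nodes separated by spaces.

V Y J X R H U M T

The last element of post-order is the root; it splits in-order into left and right subtrees.
Root V: left subtree has 0 nodes { }, right has 8 {X, J, R, H, Y, U, T, M}.
  Root Y: left subtree has 4 nodes {X, J, R, H}, right has 3 {U, T, M}.
    Root J: left subtree has 1 node {X}, right has 2 {R, H}.
      Root R: left subtree has 0 nodes { }, right has 1 {H}.
    Root U: left subtree has 0 nodes { }, right has 2 {T, M}.
      Root M: left subtree has 1 node {T}, right has 0 { }.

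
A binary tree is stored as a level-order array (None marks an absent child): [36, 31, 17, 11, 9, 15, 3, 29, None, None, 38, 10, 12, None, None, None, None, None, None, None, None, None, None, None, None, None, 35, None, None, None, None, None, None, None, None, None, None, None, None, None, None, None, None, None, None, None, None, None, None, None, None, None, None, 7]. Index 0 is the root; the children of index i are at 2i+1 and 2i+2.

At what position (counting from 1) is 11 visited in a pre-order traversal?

Pre-order visits the node, then its left subtree, then its right subtree.
Visit 36.
At 36: go left to 31.
  Visit 31.
  At 31: go left to 11.
    Visit 11.
    At 11: go left to 29.
      29 is a leaf — visit 29.
    At 11: no right child.
  At 31: go right to 9.
    Visit 9.
    At 9: no left child.
    At 9: go right to 38.
      38 is a leaf — visit 38.
At 36: go right to 17.
  Visit 17.
  At 17: go left to 15.
    Visit 15.
    At 15: go left to 10.
      10 is a leaf — visit 10.
    At 15: go right to 12.
      Visit 12.
      At 12: no left child.
      At 12: go right to 35.
        Visit 35.
        At 35: go left to 7.
          7 is a leaf — visit 7.
        At 35: no right child.
  At 17: go right to 3.
    3 is a leaf — visit 3.
Full pre-order sequence: 36, 31, 11, 29, 9, 38, 17, 15, 10, 12, 35, 7, 3.

3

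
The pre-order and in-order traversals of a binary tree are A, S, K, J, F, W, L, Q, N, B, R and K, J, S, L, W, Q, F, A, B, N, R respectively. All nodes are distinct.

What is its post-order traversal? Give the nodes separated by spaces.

J K L Q W F S B R N A

The first element of pre-order is the root; it splits in-order into left and right subtrees.
Root A: left subtree has 7 nodes {K, J, S, L, W, Q, F}, right has 3 {B, N, R}.
  Root S: left subtree has 2 nodes {K, J}, right has 4 {L, W, Q, F}.
    Root K: left subtree has 0 nodes { }, right has 1 {J}.
    Root F: left subtree has 3 nodes {L, W, Q}, right has 0 { }.
      Root W: left subtree has 1 node {L}, right has 1 {Q}.
  Root N: left subtree has 1 node {B}, right has 1 {R}.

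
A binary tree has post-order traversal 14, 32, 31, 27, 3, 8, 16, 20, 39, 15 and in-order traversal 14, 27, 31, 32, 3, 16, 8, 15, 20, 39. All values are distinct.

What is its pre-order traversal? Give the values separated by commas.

The last element of post-order is the root; it splits in-order into left and right subtrees.
Root 15: left subtree has 7 nodes {14, 27, 31, 32, 3, 16, 8}, right has 2 {20, 39}.
  Root 16: left subtree has 5 nodes {14, 27, 31, 32, 3}, right has 1 {8}.
    Root 3: left subtree has 4 nodes {14, 27, 31, 32}, right has 0 { }.
      Root 27: left subtree has 1 node {14}, right has 2 {31, 32}.
        Root 31: left subtree has 0 nodes { }, right has 1 {32}.
  Root 39: left subtree has 1 node {20}, right has 0 { }.

15, 16, 3, 27, 14, 31, 32, 8, 39, 20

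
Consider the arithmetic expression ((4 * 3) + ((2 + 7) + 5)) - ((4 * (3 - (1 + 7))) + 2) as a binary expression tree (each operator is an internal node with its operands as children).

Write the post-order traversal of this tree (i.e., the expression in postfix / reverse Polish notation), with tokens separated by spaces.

4 3 * 2 7 + 5 + + 4 3 1 7 + - * 2 + -

Post-order on an expression tree gives postfix notation: for each operator, emit left operand, right operand, then the operator.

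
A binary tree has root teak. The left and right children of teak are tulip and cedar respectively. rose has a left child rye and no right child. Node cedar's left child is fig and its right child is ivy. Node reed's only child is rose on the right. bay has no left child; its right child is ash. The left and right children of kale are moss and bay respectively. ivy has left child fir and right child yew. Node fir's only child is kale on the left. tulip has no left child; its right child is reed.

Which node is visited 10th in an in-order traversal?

In-order visits the left subtree, then the node, then the right subtree.
At teak: go left to tulip.
  At tulip: no left child.
  Visit tulip.
  At tulip: go right to reed.
    At reed: no left child.
    Visit reed.
    At reed: go right to rose.
      At rose: go left to rye.
        rye is a leaf — visit rye.
      Visit rose.
      At rose: no right child.
Visit teak.
At teak: go right to cedar.
  At cedar: go left to fig.
    fig is a leaf — visit fig.
  Visit cedar.
  At cedar: go right to ivy.
    At ivy: go left to fir.
      At fir: go left to kale.
        At kale: go left to moss.
          moss is a leaf — visit moss.
        Visit kale.
        At kale: go right to bay.
          At bay: no left child.
          Visit bay.
          At bay: go right to ash.
            ash is a leaf — visit ash.
      Visit fir.
      At fir: no right child.
    Visit ivy.
    At ivy: go right to yew.
      yew is a leaf — visit yew.
Full in-order sequence: tulip, reed, rye, rose, teak, fig, cedar, moss, kale, bay, ash, fir, ivy, yew.

bay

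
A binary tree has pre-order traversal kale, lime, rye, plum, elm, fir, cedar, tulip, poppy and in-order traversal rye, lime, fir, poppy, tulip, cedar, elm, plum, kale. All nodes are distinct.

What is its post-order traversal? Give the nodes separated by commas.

The first element of pre-order is the root; it splits in-order into left and right subtrees.
Root kale: left subtree has 8 nodes {rye, lime, fir, poppy, tulip, cedar, elm, plum}, right has 0 { }.
  Root lime: left subtree has 1 node {rye}, right has 6 {fir, poppy, tulip, cedar, elm, plum}.
    Root plum: left subtree has 5 nodes {fir, poppy, tulip, cedar, elm}, right has 0 { }.
      Root elm: left subtree has 4 nodes {fir, poppy, tulip, cedar}, right has 0 { }.
        Root fir: left subtree has 0 nodes { }, right has 3 {poppy, tulip, cedar}.
          Root cedar: left subtree has 2 nodes {poppy, tulip}, right has 0 { }.
            Root tulip: left subtree has 1 node {poppy}, right has 0 { }.

rye, poppy, tulip, cedar, fir, elm, plum, lime, kale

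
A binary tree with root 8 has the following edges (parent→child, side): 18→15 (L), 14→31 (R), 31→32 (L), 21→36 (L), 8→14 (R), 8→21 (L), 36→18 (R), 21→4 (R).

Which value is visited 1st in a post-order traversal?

15

Post-order visits the left subtree, then the right subtree, then the node.
At 8: go left to 21.
  At 21: go left to 36.
    At 36: no left child.
    At 36: go right to 18.
      At 18: go left to 15.
        15 is a leaf — visit 15.
      At 18: no right child.
      Visit 18.
    Visit 36.
  At 21: go right to 4.
    4 is a leaf — visit 4.
  Visit 21.
At 8: go right to 14.
  At 14: no left child.
  At 14: go right to 31.
    At 31: go left to 32.
      32 is a leaf — visit 32.
    At 31: no right child.
    Visit 31.
  Visit 14.
Visit 8.
Full post-order sequence: 15, 18, 36, 4, 21, 32, 31, 14, 8.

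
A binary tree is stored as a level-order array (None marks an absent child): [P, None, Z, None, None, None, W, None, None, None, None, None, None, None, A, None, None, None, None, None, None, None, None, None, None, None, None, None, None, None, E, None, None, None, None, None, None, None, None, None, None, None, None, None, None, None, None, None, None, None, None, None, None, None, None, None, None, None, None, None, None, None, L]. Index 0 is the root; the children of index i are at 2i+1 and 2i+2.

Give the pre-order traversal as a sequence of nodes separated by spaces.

Pre-order visits the node, then its left subtree, then its right subtree.
Visit P.
At P: no left child.
At P: go right to Z.
  Visit Z.
  At Z: no left child.
  At Z: go right to W.
    Visit W.
    At W: no left child.
    At W: go right to A.
      Visit A.
      At A: no left child.
      At A: go right to E.
        Visit E.
        At E: no left child.
        At E: go right to L.
          L is a leaf — visit L.

P Z W A E L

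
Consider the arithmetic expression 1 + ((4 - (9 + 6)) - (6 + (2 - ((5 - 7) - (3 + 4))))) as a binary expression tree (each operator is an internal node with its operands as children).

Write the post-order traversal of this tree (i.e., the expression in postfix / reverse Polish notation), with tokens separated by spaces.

1 4 9 6 + - 6 2 5 7 - 3 4 + - - + - +

Post-order on an expression tree gives postfix notation: for each operator, emit left operand, right operand, then the operator.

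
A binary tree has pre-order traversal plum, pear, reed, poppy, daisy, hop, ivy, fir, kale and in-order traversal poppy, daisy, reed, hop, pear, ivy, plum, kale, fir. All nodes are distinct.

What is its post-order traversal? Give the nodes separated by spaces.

The first element of pre-order is the root; it splits in-order into left and right subtrees.
Root plum: left subtree has 6 nodes {poppy, daisy, reed, hop, pear, ivy}, right has 2 {kale, fir}.
  Root pear: left subtree has 4 nodes {poppy, daisy, reed, hop}, right has 1 {ivy}.
    Root reed: left subtree has 2 nodes {poppy, daisy}, right has 1 {hop}.
      Root poppy: left subtree has 0 nodes { }, right has 1 {daisy}.
  Root fir: left subtree has 1 node {kale}, right has 0 { }.

daisy poppy hop reed ivy pear kale fir plum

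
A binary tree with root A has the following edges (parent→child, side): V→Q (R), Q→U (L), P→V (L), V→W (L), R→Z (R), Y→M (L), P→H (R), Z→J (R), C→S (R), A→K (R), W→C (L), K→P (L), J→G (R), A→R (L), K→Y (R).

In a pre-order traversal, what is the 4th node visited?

Pre-order visits the node, then its left subtree, then its right subtree.
Visit A.
At A: go left to R.
  Visit R.
  At R: no left child.
  At R: go right to Z.
    Visit Z.
    At Z: no left child.
    At Z: go right to J.
      Visit J.
      At J: no left child.
      At J: go right to G.
        G is a leaf — visit G.
At A: go right to K.
  Visit K.
  At K: go left to P.
    Visit P.
    At P: go left to V.
      Visit V.
      At V: go left to W.
        Visit W.
        At W: go left to C.
          Visit C.
          At C: no left child.
          At C: go right to S.
            S is a leaf — visit S.
        At W: no right child.
      At V: go right to Q.
        Visit Q.
        At Q: go left to U.
          U is a leaf — visit U.
        At Q: no right child.
    At P: go right to H.
      H is a leaf — visit H.
  At K: go right to Y.
    Visit Y.
    At Y: go left to M.
      M is a leaf — visit M.
    At Y: no right child.
Full pre-order sequence: A, R, Z, J, G, K, P, V, W, C, S, Q, U, H, Y, M.

J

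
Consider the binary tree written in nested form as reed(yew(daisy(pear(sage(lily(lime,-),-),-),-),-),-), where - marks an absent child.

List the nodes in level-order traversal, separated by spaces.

reed yew daisy pear sage lily lime

Level-order visits nodes level by level from the root, left to right within each level.
Level 0: reed
Level 1: yew
Level 2: daisy
Level 3: pear
Level 4: sage
Level 5: lily
Level 6: lime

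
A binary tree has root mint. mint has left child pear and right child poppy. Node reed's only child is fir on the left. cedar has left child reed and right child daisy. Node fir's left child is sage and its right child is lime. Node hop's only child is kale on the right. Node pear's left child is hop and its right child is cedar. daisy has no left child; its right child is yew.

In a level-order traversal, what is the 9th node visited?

Level-order visits nodes level by level from the root, left to right within each level.
Level 0: mint
Level 1: pear, poppy
Level 2: hop, cedar
Level 3: kale, reed, daisy
Level 4: fir, yew
Level 5: sage, lime
Full level-order sequence: mint, pear, poppy, hop, cedar, kale, reed, daisy, fir, yew, sage, lime.

fir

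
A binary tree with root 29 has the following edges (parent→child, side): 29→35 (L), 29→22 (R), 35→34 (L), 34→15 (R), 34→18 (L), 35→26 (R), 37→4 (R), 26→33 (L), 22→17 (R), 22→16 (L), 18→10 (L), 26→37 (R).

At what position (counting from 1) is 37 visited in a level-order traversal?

Level-order visits nodes level by level from the root, left to right within each level.
Level 0: 29
Level 1: 35, 22
Level 2: 34, 26, 16, 17
Level 3: 18, 15, 33, 37
Level 4: 10, 4
Full level-order sequence: 29, 35, 22, 34, 26, 16, 17, 18, 15, 33, 37, 10, 4.

11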